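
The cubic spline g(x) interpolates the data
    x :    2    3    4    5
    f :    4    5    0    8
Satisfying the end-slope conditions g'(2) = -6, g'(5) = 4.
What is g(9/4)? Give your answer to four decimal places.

Let M_i = g''(x_i). Step sizes h_i = 1, 1, 1; slopes of the chords Δ_i = (y_(i+1) - y_i)/h_i = 1, -5, 8.
  1·M_0 + 4·M_1 + 1·M_2 = 6(Δ_1 - Δ_0) = -36
  1·M_1 + 4·M_2 + 1·M_3 = 6(Δ_2 - Δ_1) = 78
Clamped end conditions give two more equations: 2h_0·M_0 + h_0·M_1 = 6(Δ_0 - g'(2)) = 42 and h_2·M_2 + 2h_2·M_3 = 6(g'(5) - Δ_2) = -24.
Solving: M_0 = 508/15, M_1 = -386/15, M_2 = 496/15, M_3 = -428/15.
On [2, 3], g(x) = 4 - 6·(x - 2) + 254/15·(x - 2)² - 149/15·(x - 2)³.
With (x - 2) = 1/4: g(9/4) = 1089/320.

3.4031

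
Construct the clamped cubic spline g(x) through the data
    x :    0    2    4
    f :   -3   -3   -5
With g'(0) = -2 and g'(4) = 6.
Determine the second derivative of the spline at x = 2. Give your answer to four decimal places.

Put m_i = g'' at the i-th knot. Here h = (2, 2) and Δ = (0, -1), so the interior equations h_(i-1)·m_(i-1) + 2(h_(i-1)+h_i)·m_i + h_i·m_(i+1) = 6(Δ_i − Δ_(i-1)) read
  2·m_0 + 8·m_1 + 2·m_2 = 6(Δ_1 - Δ_0) = -6
Clamped end conditions give two more equations: 2h_0·m_0 + h_0·m_1 = 6(Δ_0 - g'(0)) = 12 and h_1·m_1 + 2h_1·m_2 = 6(g'(4) - Δ_1) = 42.
Solving the tridiagonal system: m_0 = 23/4, m_1 = -11/2, m_2 = 53/4.

-5.5000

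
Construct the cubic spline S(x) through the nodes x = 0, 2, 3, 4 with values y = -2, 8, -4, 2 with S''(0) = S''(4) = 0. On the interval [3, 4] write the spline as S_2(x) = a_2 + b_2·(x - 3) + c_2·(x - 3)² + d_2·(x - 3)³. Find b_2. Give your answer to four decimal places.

Let σ_i = S''(x_i). Step sizes h_i = 2, 1, 1; slopes of the chords Δ_i = (y_(i+1) - y_i)/h_i = 5, -12, 6.
  2·σ_0 + 6·σ_1 + 1·σ_2 = 6(Δ_1 - Δ_0) = -102
  1·σ_1 + 4·σ_2 + 1·σ_3 = 6(Δ_2 - Δ_1) = 108
Natural end conditions: σ_0 = σ_3 = 0.
Hence σ_0 = 0, σ_1 = -516/23, σ_2 = 750/23, σ_3 = 0.
On [3, 4], with S_2(x) = a_2 + b_2·(x - 3) + c_2·(x - 3)² + d_2·(x - 3)³: c_2 = σ_2/2 = 375/23, d_2 = (σ_3 - σ_2)/(6h_2) = -125/23, b_2 = Δ_2 - h_2(2σ_2 + σ_3)/6 = -112/23.

-4.8696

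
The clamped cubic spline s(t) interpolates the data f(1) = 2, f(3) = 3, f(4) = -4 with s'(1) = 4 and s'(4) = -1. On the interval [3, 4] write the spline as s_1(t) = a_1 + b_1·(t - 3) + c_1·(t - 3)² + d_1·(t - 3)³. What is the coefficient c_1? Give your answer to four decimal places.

-5.8333

Write m_i for s''(x_i). With h_i = 2, 1 and divided differences Δ_i = 1/2, -7, the continuity of s' gives the tridiagonal system
  2·m_0 + 6·m_1 + 1·m_2 = 6(Δ_1 - Δ_0) = -45
Clamped end conditions give two more equations: 2h_0·m_0 + h_0·m_1 = 6(Δ_0 - s'(1)) = -21 and h_1·m_1 + 2h_1·m_2 = 6(s'(4) - Δ_1) = 36.
Hence m_0 = 7/12, m_1 = -35/3, m_2 = 143/6.
On [3, 4], with s_1(t) = a_1 + b_1·(t - 3) + c_1·(t - 3)² + d_1·(t - 3)³: c_1 = m_1/2 = -35/6, d_1 = (m_2 - m_1)/(6h_1) = 71/12, b_1 = Δ_1 - h_1(2m_1 + m_2)/6 = -85/12.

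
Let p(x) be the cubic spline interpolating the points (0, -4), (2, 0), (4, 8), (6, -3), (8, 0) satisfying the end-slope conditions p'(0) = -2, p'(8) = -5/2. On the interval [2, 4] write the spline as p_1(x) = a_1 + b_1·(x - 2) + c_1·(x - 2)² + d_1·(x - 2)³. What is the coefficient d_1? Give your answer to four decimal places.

Let M_i = p''(x_i). Step sizes h_i = 2, 2, 2, 2; slopes of the chords Δ_i = (y_(i+1) - y_i)/h_i = 2, 4, -11/2, 3/2.
  2·M_0 + 8·M_1 + 2·M_2 = 6(Δ_1 - Δ_0) = 12
  2·M_1 + 8·M_2 + 2·M_3 = 6(Δ_2 - Δ_1) = -57
  2·M_2 + 8·M_3 + 2·M_4 = 6(Δ_3 - Δ_2) = 42
Clamped end conditions give two more equations: 2h_0·M_0 + h_0·M_1 = 6(Δ_0 - p'(0)) = 24 and h_3·M_3 + 2h_3·M_4 = 6(p'(8) - Δ_3) = -24.
Solving: M_0 = 503/112, M_1 = 169/56, M_2 = -169/16, M_3 = 601/56, M_4 = -1273/112.
On [2, 4], with p_1(x) = a_1 + b_1·(x - 2) + c_1·(x - 2)² + d_1·(x - 2)³: c_1 = M_1/2 = 169/112, d_1 = (M_2 - M_1)/(6h_1) = -507/448, b_1 = Δ_1 - h_1(2M_1 + M_2)/6 = 617/112.

-1.1317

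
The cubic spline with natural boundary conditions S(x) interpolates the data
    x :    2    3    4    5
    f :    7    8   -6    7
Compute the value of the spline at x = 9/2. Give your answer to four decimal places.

Let M_i = S''(x_i). Step sizes h_i = 1, 1, 1; slopes of the chords Δ_i = (y_(i+1) - y_i)/h_i = 1, -14, 13.
  1·M_0 + 4·M_1 + 1·M_2 = 6(Δ_1 - Δ_0) = -90
  1·M_1 + 4·M_2 + 1·M_3 = 6(Δ_2 - Δ_1) = 162
Natural end conditions: M_0 = M_3 = 0.
Forward elimination and back-substitution give M_0 = 0, M_1 = -174/5, M_2 = 246/5, M_3 = 0.
On [4, 5], S(x) = -6 - 17/5·(x - 4) + 123/5·(x - 4)² - 41/5·(x - 4)³.
With (x - 4) = 1/2: S(9/2) = -103/40.

-2.5750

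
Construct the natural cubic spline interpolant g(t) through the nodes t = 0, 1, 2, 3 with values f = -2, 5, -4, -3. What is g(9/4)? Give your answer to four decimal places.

Put m_i = g'' at the i-th knot. Here h = (1, 1, 1) and Δ = (7, -9, 1), so the interior equations h_(i-1)·m_(i-1) + 2(h_(i-1)+h_i)·m_i + h_i·m_(i+1) = 6(Δ_i − Δ_(i-1)) read
  1·m_0 + 4·m_1 + 1·m_2 = 6(Δ_1 - Δ_0) = -96
  1·m_1 + 4·m_2 + 1·m_3 = 6(Δ_2 - Δ_1) = 60
Natural end conditions: m_0 = m_3 = 0.
Solving the tridiagonal system: m_0 = 0, m_1 = -148/5, m_2 = 112/5, m_3 = 0.
On [2, 3], g(t) = -4 - 97/15·(t - 2) + 56/5·(t - 2)² - 56/15·(t - 2)³.
With (t - 2) = 1/4: g(9/4) = -199/40.

-4.9750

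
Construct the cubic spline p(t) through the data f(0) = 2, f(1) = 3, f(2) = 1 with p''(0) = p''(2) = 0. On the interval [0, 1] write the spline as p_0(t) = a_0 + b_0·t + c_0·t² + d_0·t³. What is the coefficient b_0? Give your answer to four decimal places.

1.7500

Write M_i for p''(x_i). With h_i = 1, 1 and divided differences Δ_i = 1, -2, the continuity of p' gives the tridiagonal system
  1·M_0 + 4·M_1 + 1·M_2 = 6(Δ_1 - Δ_0) = -18
Natural end conditions: M_0 = M_2 = 0.
Forward elimination and back-substitution give M_0 = 0, M_1 = -9/2, M_2 = 0.
On [0, 1], with p_0(t) = a_0 + b_0·t + c_0·t² + d_0·t³: c_0 = M_0/2 = 0, d_0 = (M_1 - M_0)/(6h_0) = -3/4, b_0 = Δ_0 - h_0(2M_0 + M_1)/6 = 7/4.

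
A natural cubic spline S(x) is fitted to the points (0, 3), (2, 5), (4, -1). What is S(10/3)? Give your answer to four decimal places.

With m_i denoting the second derivative at x_i, h_i = 2, 2, and Δ_i = (y_(i+1) − y_i)/h_i = 1, -3:
  2·m_0 + 8·m_1 + 2·m_2 = 6(Δ_1 - Δ_0) = -24
Natural end conditions: m_0 = m_2 = 0.
Solving the tridiagonal system: m_0 = 0, m_1 = -3, m_2 = 0.
On [2, 4], S(x) = 5 - 1·(x - 2) - 3/2·(x - 2)² + 1/4·(x - 2)³.
With (x - 2) = 4/3: S(10/3) = 43/27.

1.5926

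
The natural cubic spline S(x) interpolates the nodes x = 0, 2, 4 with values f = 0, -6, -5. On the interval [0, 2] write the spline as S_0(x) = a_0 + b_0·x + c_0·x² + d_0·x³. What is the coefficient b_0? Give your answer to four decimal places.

-3.8750

Write M_i for S''(x_i). With h_i = 2, 2 and divided differences Δ_i = -3, 1/2, the continuity of S' gives the tridiagonal system
  2·M_0 + 8·M_1 + 2·M_2 = 6(Δ_1 - Δ_0) = 21
Natural end conditions: M_0 = M_2 = 0.
Solving the tridiagonal system: M_0 = 0, M_1 = 21/8, M_2 = 0.
On [0, 2], with S_0(x) = a_0 + b_0·x + c_0·x² + d_0·x³: c_0 = M_0/2 = 0, d_0 = (M_1 - M_0)/(6h_0) = 7/32, b_0 = Δ_0 - h_0(2M_0 + M_1)/6 = -31/8.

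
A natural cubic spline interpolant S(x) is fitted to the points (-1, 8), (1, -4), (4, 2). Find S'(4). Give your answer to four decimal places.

4.4000

Let M_i = S''(x_i). Step sizes h_i = 2, 3; slopes of the chords Δ_i = (y_(i+1) - y_i)/h_i = -6, 2.
  2·M_0 + 10·M_1 + 3·M_2 = 6(Δ_1 - Δ_0) = 48
Natural end conditions: M_0 = M_2 = 0.
Forward elimination and back-substitution give M_0 = 0, M_1 = 24/5, M_2 = 0.
On [1, 4], S'(x) = b_1 + 2c_1·(x - 1) + 3d_1·(x - 1)² with b_1 = Δ_1 - h_1(2M_1 + M_2)/6 = -14/5, c_1 = M_1/2 = 12/5, d_1 = (M_2 - M_1)/(6h_1) = -4/15. So S'(4) = 22/5.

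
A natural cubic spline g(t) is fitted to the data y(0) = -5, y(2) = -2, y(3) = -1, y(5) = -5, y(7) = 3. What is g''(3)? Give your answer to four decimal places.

Write m_i for g''(x_i). With h_i = 2, 1, 2, 2 and divided differences Δ_i = 3/2, 1, -2, 4, the continuity of g' gives the tridiagonal system
  2·m_0 + 6·m_1 + 1·m_2 = 6(Δ_1 - Δ_0) = -3
  1·m_1 + 6·m_2 + 2·m_3 = 6(Δ_2 - Δ_1) = -18
  2·m_2 + 8·m_3 + 2·m_4 = 6(Δ_3 - Δ_2) = 36
Natural end conditions: m_0 = m_4 = 0.
Hence m_0 = 0, m_1 = 21/64, m_2 = -159/32, m_3 = 735/128, m_4 = 0.

-4.9688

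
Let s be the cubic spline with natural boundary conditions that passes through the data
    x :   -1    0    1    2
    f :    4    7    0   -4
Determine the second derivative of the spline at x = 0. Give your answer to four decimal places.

Put M_i = s'' at the i-th knot. Here h = (1, 1, 1) and Δ = (3, -7, -4), so the interior equations h_(i-1)·M_(i-1) + 2(h_(i-1)+h_i)·M_i + h_i·M_(i+1) = 6(Δ_i − Δ_(i-1)) read
  1·M_0 + 4·M_1 + 1·M_2 = 6(Δ_1 - Δ_0) = -60
  1·M_1 + 4·M_2 + 1·M_3 = 6(Δ_2 - Δ_1) = 18
Natural end conditions: M_0 = M_3 = 0.
Solving the tridiagonal system: M_0 = 0, M_1 = -86/5, M_2 = 44/5, M_3 = 0.

-17.2000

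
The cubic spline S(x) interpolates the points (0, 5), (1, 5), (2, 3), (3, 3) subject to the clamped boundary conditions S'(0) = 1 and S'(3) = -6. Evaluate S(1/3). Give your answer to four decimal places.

With m_i denoting the second derivative at x_i, h_i = 1, 1, 1, and Δ_i = (y_(i+1) − y_i)/h_i = 0, -2, 0:
  1·m_0 + 4·m_1 + 1·m_2 = 6(Δ_1 - Δ_0) = -12
  1·m_1 + 4·m_2 + 1·m_3 = 6(Δ_2 - Δ_1) = 12
Clamped end conditions give two more equations: 2h_0·m_0 + h_0·m_1 = 6(Δ_0 - S'(0)) = -6 and h_2·m_2 + 2h_2·m_3 = 6(S'(3) - Δ_2) = -36.
Hence m_0 = -4/15, m_1 = -82/15, m_2 = 152/15, m_3 = -346/15.
On [0, 1], S(x) = 5 + 1·x - 2/15·x² - 13/15·x³.
With x = 1/3: S(1/3) = 2141/405.

5.2864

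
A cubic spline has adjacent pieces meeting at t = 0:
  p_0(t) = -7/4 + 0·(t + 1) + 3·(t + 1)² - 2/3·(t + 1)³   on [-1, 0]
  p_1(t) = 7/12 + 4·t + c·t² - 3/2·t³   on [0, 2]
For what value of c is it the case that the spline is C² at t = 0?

p_0''(t) = 6 - 4·(t + 1), so p_0''(0) = 2. On the right, p_1''(0) = 2c, so c = 1.

1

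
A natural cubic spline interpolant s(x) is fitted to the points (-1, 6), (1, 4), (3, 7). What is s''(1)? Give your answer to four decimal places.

1.8750

Put M_i = s'' at the i-th knot. Here h = (2, 2) and Δ = (-1, 3/2), so the interior equations h_(i-1)·M_(i-1) + 2(h_(i-1)+h_i)·M_i + h_i·M_(i+1) = 6(Δ_i − Δ_(i-1)) read
  2·M_0 + 8·M_1 + 2·M_2 = 6(Δ_1 - Δ_0) = 15
Natural end conditions: M_0 = M_2 = 0.
Solving the tridiagonal system: M_0 = 0, M_1 = 15/8, M_2 = 0.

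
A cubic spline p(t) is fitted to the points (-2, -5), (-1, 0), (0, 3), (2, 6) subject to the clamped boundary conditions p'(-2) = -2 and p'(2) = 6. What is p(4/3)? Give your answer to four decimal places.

3.5387

Write m_i for p''(x_i). With h_i = 1, 1, 2 and divided differences Δ_i = 5, 3, 3/2, the continuity of p' gives the tridiagonal system
  1·m_0 + 4·m_1 + 1·m_2 = 6(Δ_1 - Δ_0) = -12
  1·m_1 + 6·m_2 + 2·m_3 = 6(Δ_2 - Δ_1) = -9
Clamped end conditions give two more equations: 2h_0·m_0 + h_0·m_1 = 6(Δ_0 - p'(-2)) = 42 and h_2·m_2 + 2h_2·m_3 = 6(p'(2) - Δ_2) = 27.
Solving the tridiagonal system: m_0 = 557/22, m_1 = -95/11, m_2 = -61/22, m_3 = 179/22.
On [0, 2], p(t) = 3 + 7/11·t - 61/44·t² + 10/11·t³.
With t = 4/3: p(4/3) = 1051/297.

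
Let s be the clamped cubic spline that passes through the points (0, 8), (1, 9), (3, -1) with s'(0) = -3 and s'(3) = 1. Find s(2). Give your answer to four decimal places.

3.5833

Put σ_i = s'' at the i-th knot. Here h = (1, 2) and Δ = (1, -5), so the interior equations h_(i-1)·σ_(i-1) + 2(h_(i-1)+h_i)·σ_i + h_i·σ_(i+1) = 6(Δ_i − Δ_(i-1)) read
  1·σ_0 + 6·σ_1 + 2·σ_2 = 6(Δ_1 - Δ_0) = -36
Clamped end conditions give two more equations: 2h_0·σ_0 + h_0·σ_1 = 6(Δ_0 - s'(0)) = 24 and h_1·σ_1 + 2h_1·σ_2 = 6(s'(3) - Δ_1) = 36.
Hence σ_0 = 58/3, σ_1 = -44/3, σ_2 = 49/3.
On [1, 3], s(x) = 9 - 2/3·(x - 1) - 22/3·(x - 1)² + 31/12·(x - 1)³.
With (x - 1) = 1: s(2) = 43/12.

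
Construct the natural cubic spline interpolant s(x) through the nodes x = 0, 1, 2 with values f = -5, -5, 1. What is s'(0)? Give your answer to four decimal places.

Write m_i for s''(x_i). With h_i = 1, 1 and divided differences Δ_i = 0, 6, the continuity of s' gives the tridiagonal system
  1·m_0 + 4·m_1 + 1·m_2 = 6(Δ_1 - Δ_0) = 36
Natural end conditions: m_0 = m_2 = 0.
Solving the tridiagonal system: m_0 = 0, m_1 = 9, m_2 = 0.
On [0, 1], s'(x) = b_0 + 2c_0·x + 3d_0·x² with b_0 = Δ_0 - h_0(2m_0 + m_1)/6 = -3/2, c_0 = m_0/2 = 0, d_0 = (m_1 - m_0)/(6h_0) = 3/2. So s'(0) = -3/2.

-1.5000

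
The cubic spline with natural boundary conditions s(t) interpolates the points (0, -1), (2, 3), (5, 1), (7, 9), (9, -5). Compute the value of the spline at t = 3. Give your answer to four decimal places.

Write M_i for s''(x_i). With h_i = 2, 3, 2, 2 and divided differences Δ_i = 2, -2/3, 4, -7, the continuity of s' gives the tridiagonal system
  2·M_0 + 10·M_1 + 3·M_2 = 6(Δ_1 - Δ_0) = -16
  3·M_1 + 10·M_2 + 2·M_3 = 6(Δ_2 - Δ_1) = 28
  2·M_2 + 8·M_3 + 2·M_4 = 6(Δ_3 - Δ_2) = -66
Natural end conditions: M_0 = M_4 = 0.
Solving: M_0 = 0, M_1 = -571/172, M_2 = 493/86, M_3 = -3331/344, M_4 = 0.
On [2, 5], s(t) = 3 - 55/258·(t - 2) - 571/344·(t - 2)² + 173/344·(t - 2)³.
With (t - 2) = 1: s(3) = 841/516.

1.6298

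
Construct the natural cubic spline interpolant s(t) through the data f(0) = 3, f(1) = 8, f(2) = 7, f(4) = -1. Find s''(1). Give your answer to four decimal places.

-8.6087

Write M_i for s''(x_i). With h_i = 1, 1, 2 and divided differences Δ_i = 5, -1, -4, the continuity of s' gives the tridiagonal system
  1·M_0 + 4·M_1 + 1·M_2 = 6(Δ_1 - Δ_0) = -36
  1·M_1 + 6·M_2 + 2·M_3 = 6(Δ_2 - Δ_1) = -18
Natural end conditions: M_0 = M_3 = 0.
Hence M_0 = 0, M_1 = -198/23, M_2 = -36/23, M_3 = 0.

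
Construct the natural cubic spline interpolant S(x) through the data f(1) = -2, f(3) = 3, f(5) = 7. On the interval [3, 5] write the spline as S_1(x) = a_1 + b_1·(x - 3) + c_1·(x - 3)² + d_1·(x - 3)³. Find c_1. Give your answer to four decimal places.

-0.1875

With m_i denoting the second derivative at x_i, h_i = 2, 2, and Δ_i = (y_(i+1) − y_i)/h_i = 5/2, 2:
  2·m_0 + 8·m_1 + 2·m_2 = 6(Δ_1 - Δ_0) = -3
Natural end conditions: m_0 = m_2 = 0.
Solving: m_0 = 0, m_1 = -3/8, m_2 = 0.
On [3, 5], with S_1(x) = a_1 + b_1·(x - 3) + c_1·(x - 3)² + d_1·(x - 3)³: c_1 = m_1/2 = -3/16, d_1 = (m_2 - m_1)/(6h_1) = 1/32, b_1 = Δ_1 - h_1(2m_1 + m_2)/6 = 9/4.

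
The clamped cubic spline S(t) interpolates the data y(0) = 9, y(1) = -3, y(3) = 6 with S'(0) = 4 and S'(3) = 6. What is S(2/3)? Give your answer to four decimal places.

Write M_i for S''(x_i). With h_i = 1, 2 and divided differences Δ_i = -12, 9/2, the continuity of S' gives the tridiagonal system
  1·M_0 + 6·M_1 + 2·M_2 = 6(Δ_1 - Δ_0) = 99
Clamped end conditions give two more equations: 2h_0·M_0 + h_0·M_1 = 6(Δ_0 - S'(0)) = -96 and h_1·M_1 + 2h_1·M_2 = 6(S'(3) - Δ_1) = 9.
Hence M_0 = -383/6, M_1 = 95/3, M_2 = -163/12.
On [0, 1], S(t) = 9 + 4·t - 383/12·t² + 191/12·t³.
With t = 2/3: S(2/3) = 178/81.

2.1975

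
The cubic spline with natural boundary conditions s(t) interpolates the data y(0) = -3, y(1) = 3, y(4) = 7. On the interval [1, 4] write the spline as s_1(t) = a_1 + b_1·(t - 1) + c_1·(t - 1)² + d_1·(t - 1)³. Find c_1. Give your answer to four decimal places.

With M_i denoting the second derivative at x_i, h_i = 1, 3, and Δ_i = (y_(i+1) − y_i)/h_i = 6, 4/3:
  1·M_0 + 8·M_1 + 3·M_2 = 6(Δ_1 - Δ_0) = -28
Natural end conditions: M_0 = M_2 = 0.
Solving the tridiagonal system: M_0 = 0, M_1 = -7/2, M_2 = 0.
On [1, 4], with s_1(t) = a_1 + b_1·(t - 1) + c_1·(t - 1)² + d_1·(t - 1)³: c_1 = M_1/2 = -7/4, d_1 = (M_2 - M_1)/(6h_1) = 7/36, b_1 = Δ_1 - h_1(2M_1 + M_2)/6 = 29/6.

-1.7500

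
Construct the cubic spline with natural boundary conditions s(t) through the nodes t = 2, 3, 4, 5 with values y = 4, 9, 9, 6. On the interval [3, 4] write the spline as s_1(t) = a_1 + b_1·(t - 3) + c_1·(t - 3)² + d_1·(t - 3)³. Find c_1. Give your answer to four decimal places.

-3.4000

Put σ_i = s'' at the i-th knot. Here h = (1, 1, 1) and Δ = (5, 0, -3), so the interior equations h_(i-1)·σ_(i-1) + 2(h_(i-1)+h_i)·σ_i + h_i·σ_(i+1) = 6(Δ_i − Δ_(i-1)) read
  1·σ_0 + 4·σ_1 + 1·σ_2 = 6(Δ_1 - Δ_0) = -30
  1·σ_1 + 4·σ_2 + 1·σ_3 = 6(Δ_2 - Δ_1) = -18
Natural end conditions: σ_0 = σ_3 = 0.
Forward elimination and back-substitution give σ_0 = 0, σ_1 = -34/5, σ_2 = -14/5, σ_3 = 0.
On [3, 4], with s_1(t) = a_1 + b_1·(t - 3) + c_1·(t - 3)² + d_1·(t - 3)³: c_1 = σ_1/2 = -17/5, d_1 = (σ_2 - σ_1)/(6h_1) = 2/3, b_1 = Δ_1 - h_1(2σ_1 + σ_2)/6 = 41/15.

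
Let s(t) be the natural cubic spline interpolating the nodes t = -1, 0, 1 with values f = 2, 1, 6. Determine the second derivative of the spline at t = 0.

Put m_i = s'' at the i-th knot. Here h = (1, 1) and Δ = (-1, 5), so the interior equations h_(i-1)·m_(i-1) + 2(h_(i-1)+h_i)·m_i + h_i·m_(i+1) = 6(Δ_i − Δ_(i-1)) read
  1·m_0 + 4·m_1 + 1·m_2 = 6(Δ_1 - Δ_0) = 36
Natural end conditions: m_0 = m_2 = 0.
Solving the tridiagonal system: m_0 = 0, m_1 = 9, m_2 = 0.

9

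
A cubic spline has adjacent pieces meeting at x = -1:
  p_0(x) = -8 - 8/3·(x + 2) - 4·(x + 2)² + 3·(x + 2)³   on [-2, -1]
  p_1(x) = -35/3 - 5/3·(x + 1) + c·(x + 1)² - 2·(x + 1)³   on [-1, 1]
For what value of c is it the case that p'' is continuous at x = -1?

p_0''(x) = -8 + 18·(x + 2), so p_0''(-1) = 10. On the right, p_1''(-1) = 2c, so c = 5.

5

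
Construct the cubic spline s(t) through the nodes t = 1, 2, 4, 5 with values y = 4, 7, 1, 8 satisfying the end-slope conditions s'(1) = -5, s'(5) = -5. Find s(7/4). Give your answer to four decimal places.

Put M_i = s'' at the i-th knot. Here h = (1, 2, 1) and Δ = (3, -3, 7), so the interior equations h_(i-1)·M_(i-1) + 2(h_(i-1)+h_i)·M_i + h_i·M_(i+1) = 6(Δ_i − Δ_(i-1)) read
  1·M_0 + 6·M_1 + 2·M_2 = 6(Δ_1 - Δ_0) = -36
  2·M_1 + 6·M_2 + 1·M_3 = 6(Δ_2 - Δ_1) = 60
Clamped end conditions give two more equations: 2h_0·M_0 + h_0·M_1 = 6(Δ_0 - s'(1)) = 48 and h_2·M_2 + 2h_2·M_3 = 6(s'(5) - Δ_2) = -72.
Solving: M_0 = 1188/35, M_1 = -696/35, M_2 = 864/35, M_3 = -1692/35.
On [1, 2], s(t) = 4 - 5·(t - 1) + 594/35·(t - 1)² - 314/35·(t - 1)³.
With (t - 1) = 3/4: s(7/4) = 6733/1120.

6.0116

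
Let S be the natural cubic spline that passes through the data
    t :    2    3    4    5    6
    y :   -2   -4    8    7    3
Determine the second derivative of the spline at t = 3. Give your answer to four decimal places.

Put σ_i = S'' at the i-th knot. Here h = (1, 1, 1, 1) and Δ = (-2, 12, -1, -4), so the interior equations h_(i-1)·σ_(i-1) + 2(h_(i-1)+h_i)·σ_i + h_i·σ_(i+1) = 6(Δ_i − Δ_(i-1)) read
  1·σ_0 + 4·σ_1 + 1·σ_2 = 6(Δ_1 - Δ_0) = 84
  1·σ_1 + 4·σ_2 + 1·σ_3 = 6(Δ_2 - Δ_1) = -78
  1·σ_2 + 4·σ_3 + 1·σ_4 = 6(Δ_3 - Δ_2) = -18
Natural end conditions: σ_0 = σ_4 = 0.
Solving: σ_0 = 0, σ_1 = 111/4, σ_2 = -27, σ_3 = 9/4, σ_4 = 0.

27.7500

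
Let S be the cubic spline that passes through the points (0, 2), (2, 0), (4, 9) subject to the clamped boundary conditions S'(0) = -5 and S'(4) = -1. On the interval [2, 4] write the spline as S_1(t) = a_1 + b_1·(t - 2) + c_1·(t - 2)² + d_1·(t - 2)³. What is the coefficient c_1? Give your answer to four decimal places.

3.1250

Let σ_i = S''(x_i). Step sizes h_i = 2, 2; slopes of the chords Δ_i = (y_(i+1) - y_i)/h_i = -1, 9/2.
  2·σ_0 + 8·σ_1 + 2·σ_2 = 6(Δ_1 - Δ_0) = 33
Clamped end conditions give two more equations: 2h_0·σ_0 + h_0·σ_1 = 6(Δ_0 - S'(0)) = 24 and h_1·σ_1 + 2h_1·σ_2 = 6(S'(4) - Δ_1) = -33.
Solving the tridiagonal system: σ_0 = 23/8, σ_1 = 25/4, σ_2 = -91/8.
On [2, 4], with S_1(t) = a_1 + b_1·(t - 2) + c_1·(t - 2)² + d_1·(t - 2)³: c_1 = σ_1/2 = 25/8, d_1 = (σ_2 - σ_1)/(6h_1) = -47/32, b_1 = Δ_1 - h_1(2σ_1 + σ_2)/6 = 33/8.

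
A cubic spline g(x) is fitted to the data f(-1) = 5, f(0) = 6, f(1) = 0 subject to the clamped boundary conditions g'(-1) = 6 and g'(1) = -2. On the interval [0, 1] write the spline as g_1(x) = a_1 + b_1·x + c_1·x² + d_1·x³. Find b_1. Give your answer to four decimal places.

With M_i denoting the second derivative at x_i, h_i = 1, 1, and Δ_i = (y_(i+1) − y_i)/h_i = 1, -6:
  1·M_0 + 4·M_1 + 1·M_2 = 6(Δ_1 - Δ_0) = -42
Clamped end conditions give two more equations: 2h_0·M_0 + h_0·M_1 = 6(Δ_0 - g'(-1)) = -30 and h_1·M_1 + 2h_1·M_2 = 6(g'(1) - Δ_1) = 24.
Solving: M_0 = -17/2, M_1 = -13, M_2 = 37/2.
On [0, 1], with g_1(x) = a_1 + b_1·x + c_1·x² + d_1·x³: c_1 = M_1/2 = -13/2, d_1 = (M_2 - M_1)/(6h_1) = 21/4, b_1 = Δ_1 - h_1(2M_1 + M_2)/6 = -19/4.

-4.7500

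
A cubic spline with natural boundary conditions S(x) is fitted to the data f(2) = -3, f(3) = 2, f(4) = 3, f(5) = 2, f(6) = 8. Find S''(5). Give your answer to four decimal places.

11.6786

Let M_i = S''(x_i). Step sizes h_i = 1, 1, 1, 1; slopes of the chords Δ_i = (y_(i+1) - y_i)/h_i = 5, 1, -1, 6.
  1·M_0 + 4·M_1 + 1·M_2 = 6(Δ_1 - Δ_0) = -24
  1·M_1 + 4·M_2 + 1·M_3 = 6(Δ_2 - Δ_1) = -12
  1·M_2 + 4·M_3 + 1·M_4 = 6(Δ_3 - Δ_2) = 42
Natural end conditions: M_0 = M_4 = 0.
Solving: M_0 = 0, M_1 = -135/28, M_2 = -33/7, M_3 = 327/28, M_4 = 0.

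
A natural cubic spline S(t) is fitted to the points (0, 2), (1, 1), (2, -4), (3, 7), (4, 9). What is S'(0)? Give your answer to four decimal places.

1.3750

Let M_i = S''(x_i). Step sizes h_i = 1, 1, 1, 1; slopes of the chords Δ_i = (y_(i+1) - y_i)/h_i = -1, -5, 11, 2.
  1·M_0 + 4·M_1 + 1·M_2 = 6(Δ_1 - Δ_0) = -24
  1·M_1 + 4·M_2 + 1·M_3 = 6(Δ_2 - Δ_1) = 96
  1·M_2 + 4·M_3 + 1·M_4 = 6(Δ_3 - Δ_2) = -54
Natural end conditions: M_0 = M_4 = 0.
Forward elimination and back-substitution give M_0 = 0, M_1 = -57/4, M_2 = 33, M_3 = -87/4, M_4 = 0.
On [0, 1], S'(t) = b_0 + 2c_0·t + 3d_0·t² with b_0 = Δ_0 - h_0(2M_0 + M_1)/6 = 11/8, c_0 = M_0/2 = 0, d_0 = (M_1 - M_0)/(6h_0) = -19/8. So S'(0) = 11/8.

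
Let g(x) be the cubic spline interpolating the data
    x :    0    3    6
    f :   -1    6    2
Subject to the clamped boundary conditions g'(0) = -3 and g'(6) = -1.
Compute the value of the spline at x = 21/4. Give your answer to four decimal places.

With M_i denoting the second derivative at x_i, h_i = 3, 3, and Δ_i = (y_(i+1) − y_i)/h_i = 7/3, -4/3:
  3·M_0 + 12·M_1 + 3·M_2 = 6(Δ_1 - Δ_0) = -22
Clamped end conditions give two more equations: 2h_0·M_0 + h_0·M_1 = 6(Δ_0 - g'(0)) = 32 and h_1·M_1 + 2h_1·M_2 = 6(g'(6) - Δ_1) = 2.
Solving: M_0 = 15/2, M_1 = -13/3, M_2 = 5/2.
On [3, 6], g(x) = 6 + 7/4·(x - 3) - 13/6·(x - 3)² + 41/108·(x - 3)³.
With (x - 3) = 9/4: g(21/4) = 843/256.

3.2930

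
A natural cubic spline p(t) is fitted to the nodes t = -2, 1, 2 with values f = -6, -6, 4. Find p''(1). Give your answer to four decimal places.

With m_i denoting the second derivative at x_i, h_i = 3, 1, and Δ_i = (y_(i+1) − y_i)/h_i = 0, 10:
  3·m_0 + 8·m_1 + 1·m_2 = 6(Δ_1 - Δ_0) = 60
Natural end conditions: m_0 = m_2 = 0.
Forward elimination and back-substitution give m_0 = 0, m_1 = 15/2, m_2 = 0.

7.5000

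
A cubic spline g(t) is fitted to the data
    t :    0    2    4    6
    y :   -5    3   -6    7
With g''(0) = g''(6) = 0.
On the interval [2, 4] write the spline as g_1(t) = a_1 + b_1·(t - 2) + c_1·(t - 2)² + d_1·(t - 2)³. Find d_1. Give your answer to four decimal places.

1.6250

Let σ_i = g''(x_i). Step sizes h_i = 2, 2, 2; slopes of the chords Δ_i = (y_(i+1) - y_i)/h_i = 4, -9/2, 13/2.
  2·σ_0 + 8·σ_1 + 2·σ_2 = 6(Δ_1 - Δ_0) = -51
  2·σ_1 + 8·σ_2 + 2·σ_3 = 6(Δ_2 - Δ_1) = 66
Natural end conditions: σ_0 = σ_3 = 0.
Solving: σ_0 = 0, σ_1 = -9, σ_2 = 21/2, σ_3 = 0.
On [2, 4], with g_1(t) = a_1 + b_1·(t - 2) + c_1·(t - 2)² + d_1·(t - 2)³: c_1 = σ_1/2 = -9/2, d_1 = (σ_2 - σ_1)/(6h_1) = 13/8, b_1 = Δ_1 - h_1(2σ_1 + σ_2)/6 = -2.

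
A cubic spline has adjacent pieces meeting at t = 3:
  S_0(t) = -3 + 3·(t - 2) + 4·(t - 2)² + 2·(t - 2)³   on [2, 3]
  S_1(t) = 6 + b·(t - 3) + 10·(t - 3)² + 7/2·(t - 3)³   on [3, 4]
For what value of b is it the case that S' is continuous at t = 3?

S_0'(t) = 3 + 8·(t - 2) + 6·(t - 2)², so S_0'(3) = 17. On the right, S_1'(3) = b, so b = 17.

17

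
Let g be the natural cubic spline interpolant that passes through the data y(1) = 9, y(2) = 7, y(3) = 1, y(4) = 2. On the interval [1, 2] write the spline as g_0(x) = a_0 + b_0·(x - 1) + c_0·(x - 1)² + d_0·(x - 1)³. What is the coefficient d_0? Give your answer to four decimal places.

-1.5333

Let M_i = g''(x_i). Step sizes h_i = 1, 1, 1; slopes of the chords Δ_i = (y_(i+1) - y_i)/h_i = -2, -6, 1.
  1·M_0 + 4·M_1 + 1·M_2 = 6(Δ_1 - Δ_0) = -24
  1·M_1 + 4·M_2 + 1·M_3 = 6(Δ_2 - Δ_1) = 42
Natural end conditions: M_0 = M_3 = 0.
Hence M_0 = 0, M_1 = -46/5, M_2 = 64/5, M_3 = 0.
On [1, 2], with g_0(x) = a_0 + b_0·(x - 1) + c_0·(x - 1)² + d_0·(x - 1)³: c_0 = M_0/2 = 0, d_0 = (M_1 - M_0)/(6h_0) = -23/15, b_0 = Δ_0 - h_0(2M_0 + M_1)/6 = -7/15.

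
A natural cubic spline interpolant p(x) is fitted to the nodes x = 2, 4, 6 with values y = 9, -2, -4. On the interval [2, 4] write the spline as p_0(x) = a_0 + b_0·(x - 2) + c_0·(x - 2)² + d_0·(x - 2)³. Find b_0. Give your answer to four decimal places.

-6.6250

Write m_i for p''(x_i). With h_i = 2, 2 and divided differences Δ_i = -11/2, -1, the continuity of p' gives the tridiagonal system
  2·m_0 + 8·m_1 + 2·m_2 = 6(Δ_1 - Δ_0) = 27
Natural end conditions: m_0 = m_2 = 0.
Solving: m_0 = 0, m_1 = 27/8, m_2 = 0.
On [2, 4], with p_0(x) = a_0 + b_0·(x - 2) + c_0·(x - 2)² + d_0·(x - 2)³: c_0 = m_0/2 = 0, d_0 = (m_1 - m_0)/(6h_0) = 9/32, b_0 = Δ_0 - h_0(2m_0 + m_1)/6 = -53/8.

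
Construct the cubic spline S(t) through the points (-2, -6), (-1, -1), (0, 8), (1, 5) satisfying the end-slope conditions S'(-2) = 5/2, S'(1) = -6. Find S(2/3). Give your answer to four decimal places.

Let σ_i = S''(x_i). Step sizes h_i = 1, 1, 1; slopes of the chords Δ_i = (y_(i+1) - y_i)/h_i = 5, 9, -3.
  1·σ_0 + 4·σ_1 + 1·σ_2 = 6(Δ_1 - Δ_0) = 24
  1·σ_1 + 4·σ_2 + 1·σ_3 = 6(Δ_2 - Δ_1) = -72
Clamped end conditions give two more equations: 2h_0·σ_0 + h_0·σ_1 = 6(Δ_0 - S'(-2)) = 15 and h_2·σ_2 + 2h_2·σ_3 = 6(S'(1) - Δ_2) = -18.
Solving: σ_0 = 32/15, σ_1 = 161/15, σ_2 = -316/15, σ_3 = 23/15.
On [0, 1], S(t) = 8 + 113/30·t - 158/15·t² + 113/30·t³.
With t = 2/3: S(2/3) = 2813/405.

6.9457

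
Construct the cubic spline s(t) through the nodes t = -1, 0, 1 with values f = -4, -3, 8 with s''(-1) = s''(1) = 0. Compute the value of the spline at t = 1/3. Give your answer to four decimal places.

Write M_i for s''(x_i). With h_i = 1, 1 and divided differences Δ_i = 1, 11, the continuity of s' gives the tridiagonal system
  1·M_0 + 4·M_1 + 1·M_2 = 6(Δ_1 - Δ_0) = 60
Natural end conditions: M_0 = M_2 = 0.
Hence M_0 = 0, M_1 = 15, M_2 = 0.
On [0, 1], s(t) = -3 + 6·t + 15/2·t² - 5/2·t³.
With t = 1/3: s(1/3) = -7/27.

-0.2593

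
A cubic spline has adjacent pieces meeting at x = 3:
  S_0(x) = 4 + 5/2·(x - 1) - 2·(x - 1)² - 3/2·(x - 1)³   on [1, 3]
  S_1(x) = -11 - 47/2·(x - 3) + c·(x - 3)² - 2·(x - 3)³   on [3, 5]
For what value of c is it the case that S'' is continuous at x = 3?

-11

S_0''(x) = -4 - 9·(x - 1), so S_0''(3) = -22. On the right, S_1''(3) = 2c, so c = -11.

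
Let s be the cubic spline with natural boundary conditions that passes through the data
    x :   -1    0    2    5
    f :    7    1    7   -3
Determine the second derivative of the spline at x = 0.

11

Put m_i = s'' at the i-th knot. Here h = (1, 2, 3) and Δ = (-6, 3, -10/3), so the interior equations h_(i-1)·m_(i-1) + 2(h_(i-1)+h_i)·m_i + h_i·m_(i+1) = 6(Δ_i − Δ_(i-1)) read
  1·m_0 + 6·m_1 + 2·m_2 = 6(Δ_1 - Δ_0) = 54
  2·m_1 + 10·m_2 + 3·m_3 = 6(Δ_2 - Δ_1) = -38
Natural end conditions: m_0 = m_3 = 0.
Hence m_0 = 0, m_1 = 11, m_2 = -6, m_3 = 0.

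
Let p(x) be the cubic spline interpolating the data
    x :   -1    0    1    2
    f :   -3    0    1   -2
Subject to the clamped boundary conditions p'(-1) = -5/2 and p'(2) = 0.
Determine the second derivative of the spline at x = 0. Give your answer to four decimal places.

Write M_i for p''(x_i). With h_i = 1, 1, 1 and divided differences Δ_i = 3, 1, -3, the continuity of p' gives the tridiagonal system
  1·M_0 + 4·M_1 + 1·M_2 = 6(Δ_1 - Δ_0) = -12
  1·M_1 + 4·M_2 + 1·M_3 = 6(Δ_2 - Δ_1) = -24
Clamped end conditions give two more equations: 2h_0·M_0 + h_0·M_1 = 6(Δ_0 - p'(-1)) = 33 and h_2·M_2 + 2h_2·M_3 = 6(p'(2) - Δ_2) = 18.
Forward elimination and back-substitution give M_0 = 292/15, M_1 = -89/15, M_2 = -116/15, M_3 = 193/15.

-5.9333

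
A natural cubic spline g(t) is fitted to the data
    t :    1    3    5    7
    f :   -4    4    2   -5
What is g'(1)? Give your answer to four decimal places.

With m_i denoting the second derivative at x_i, h_i = 2, 2, 2, and Δ_i = (y_(i+1) − y_i)/h_i = 4, -1, -7/2:
  2·m_0 + 8·m_1 + 2·m_2 = 6(Δ_1 - Δ_0) = -30
  2·m_1 + 8·m_2 + 2·m_3 = 6(Δ_2 - Δ_1) = -15
Natural end conditions: m_0 = m_3 = 0.
Solving: m_0 = 0, m_1 = -7/2, m_2 = -1, m_3 = 0.
On [1, 3], g'(t) = b_0 + 2c_0·(t - 1) + 3d_0·(t - 1)² with b_0 = Δ_0 - h_0(2m_0 + m_1)/6 = 31/6, c_0 = m_0/2 = 0, d_0 = (m_1 - m_0)/(6h_0) = -7/24. So g'(1) = 31/6.

5.1667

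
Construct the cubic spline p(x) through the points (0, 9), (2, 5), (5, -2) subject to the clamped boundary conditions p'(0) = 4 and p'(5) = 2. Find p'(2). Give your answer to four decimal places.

Write σ_i for p''(x_i). With h_i = 2, 3 and divided differences Δ_i = -2, -7/3, the continuity of p' gives the tridiagonal system
  2·σ_0 + 10·σ_1 + 3·σ_2 = 6(Δ_1 - Δ_0) = -2
Clamped end conditions give two more equations: 2h_0·σ_0 + h_0·σ_1 = 6(Δ_0 - p'(0)) = -36 and h_1·σ_1 + 2h_1·σ_2 = 6(p'(5) - Δ_1) = 26.
Hence σ_0 = -46/5, σ_1 = 2/5, σ_2 = 62/15.
On [2, 5], p'(x) = b_1 + 2c_1·(x - 2) + 3d_1·(x - 2)² with b_1 = Δ_1 - h_1(2σ_1 + σ_2)/6 = -24/5, c_1 = σ_1/2 = 1/5, d_1 = (σ_2 - σ_1)/(6h_1) = 28/135. So p'(2) = -24/5.

-4.8000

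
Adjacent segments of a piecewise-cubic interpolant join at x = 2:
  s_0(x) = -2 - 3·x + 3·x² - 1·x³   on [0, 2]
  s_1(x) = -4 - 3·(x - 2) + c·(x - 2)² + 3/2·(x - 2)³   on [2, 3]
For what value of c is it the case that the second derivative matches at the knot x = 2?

-3

s_0''(x) = 6 - 6·x, so s_0''(2) = -6. On the right, s_1''(2) = 2c, so c = -3.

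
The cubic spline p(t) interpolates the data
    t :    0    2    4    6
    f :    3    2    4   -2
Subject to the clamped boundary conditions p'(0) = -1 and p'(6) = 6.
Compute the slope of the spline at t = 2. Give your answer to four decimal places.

Let M_i = p''(x_i). Step sizes h_i = 2, 2, 2; slopes of the chords Δ_i = (y_(i+1) - y_i)/h_i = -1/2, 1, -3.
  2·M_0 + 8·M_1 + 2·M_2 = 6(Δ_1 - Δ_0) = 9
  2·M_1 + 8·M_2 + 2·M_3 = 6(Δ_2 - Δ_1) = -24
Clamped end conditions give two more equations: 2h_0·M_0 + h_0·M_1 = 6(Δ_0 - p'(0)) = 3 and h_2·M_2 + 2h_2·M_3 = 6(p'(6) - Δ_2) = 54.
Solving: M_0 = -29/30, M_1 = 103/30, M_2 = -124/15, M_3 = 529/30.
On [2, 4], p'(t) = b_1 + 2c_1·(t - 2) + 3d_1·(t - 2)² with b_1 = Δ_1 - h_1(2M_1 + M_2)/6 = 22/15, c_1 = M_1/2 = 103/60, d_1 = (M_2 - M_1)/(6h_1) = -39/40. So p'(2) = 22/15.

1.4667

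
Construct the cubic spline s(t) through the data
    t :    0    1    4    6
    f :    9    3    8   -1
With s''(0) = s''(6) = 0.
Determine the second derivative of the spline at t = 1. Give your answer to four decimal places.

8.0423

Write M_i for s''(x_i). With h_i = 1, 3, 2 and divided differences Δ_i = -6, 5/3, -9/2, the continuity of s' gives the tridiagonal system
  1·M_0 + 8·M_1 + 3·M_2 = 6(Δ_1 - Δ_0) = 46
  3·M_1 + 10·M_2 + 2·M_3 = 6(Δ_2 - Δ_1) = -37
Natural end conditions: M_0 = M_3 = 0.
Solving the tridiagonal system: M_0 = 0, M_1 = 571/71, M_2 = -434/71, M_3 = 0.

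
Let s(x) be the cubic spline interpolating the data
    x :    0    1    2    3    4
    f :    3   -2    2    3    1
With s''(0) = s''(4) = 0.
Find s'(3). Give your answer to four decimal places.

-1.1429

Put M_i = s'' at the i-th knot. Here h = (1, 1, 1, 1) and Δ = (-5, 4, 1, -2), so the interior equations h_(i-1)·M_(i-1) + 2(h_(i-1)+h_i)·M_i + h_i·M_(i+1) = 6(Δ_i − Δ_(i-1)) read
  1·M_0 + 4·M_1 + 1·M_2 = 6(Δ_1 - Δ_0) = 54
  1·M_1 + 4·M_2 + 1·M_3 = 6(Δ_2 - Δ_1) = -18
  1·M_2 + 4·M_3 + 1·M_4 = 6(Δ_3 - Δ_2) = -18
Natural end conditions: M_0 = M_4 = 0.
Hence M_0 = 0, M_1 = 108/7, M_2 = -54/7, M_3 = -18/7, M_4 = 0.
On [3, 4], s'(x) = b_3 + 2c_3·(x - 3) + 3d_3·(x - 3)² with b_3 = Δ_3 - h_3(2M_3 + M_4)/6 = -8/7, c_3 = M_3/2 = -9/7, d_3 = (M_4 - M_3)/(6h_3) = 3/7. So s'(3) = -8/7.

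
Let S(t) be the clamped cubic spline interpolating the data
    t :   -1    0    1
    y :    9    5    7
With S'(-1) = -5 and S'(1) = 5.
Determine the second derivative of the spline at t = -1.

With M_i denoting the second derivative at x_i, h_i = 1, 1, and Δ_i = (y_(i+1) − y_i)/h_i = -4, 2:
  1·M_0 + 4·M_1 + 1·M_2 = 6(Δ_1 - Δ_0) = 36
Clamped end conditions give two more equations: 2h_0·M_0 + h_0·M_1 = 6(Δ_0 - S'(-1)) = 6 and h_1·M_1 + 2h_1·M_2 = 6(S'(1) - Δ_1) = 18.
Forward elimination and back-substitution give M_0 = -1, M_1 = 8, M_2 = 5.

-1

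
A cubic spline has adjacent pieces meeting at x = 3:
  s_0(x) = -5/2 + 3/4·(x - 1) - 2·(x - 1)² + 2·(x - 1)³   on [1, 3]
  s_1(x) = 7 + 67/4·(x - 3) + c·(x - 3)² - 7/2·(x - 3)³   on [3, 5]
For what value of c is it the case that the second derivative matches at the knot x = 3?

s_0''(x) = -4 + 12·(x - 1), so s_0''(3) = 20. On the right, s_1''(3) = 2c, so c = 10.

10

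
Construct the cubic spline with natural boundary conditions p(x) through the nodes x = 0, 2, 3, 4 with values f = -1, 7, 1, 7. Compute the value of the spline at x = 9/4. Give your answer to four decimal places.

Put M_i = p'' at the i-th knot. Here h = (2, 1, 1) and Δ = (4, -6, 6), so the interior equations h_(i-1)·M_(i-1) + 2(h_(i-1)+h_i)·M_i + h_i·M_(i+1) = 6(Δ_i − Δ_(i-1)) read
  2·M_0 + 6·M_1 + 1·M_2 = 6(Δ_1 - Δ_0) = -60
  1·M_1 + 4·M_2 + 1·M_3 = 6(Δ_2 - Δ_1) = 72
Natural end conditions: M_0 = M_3 = 0.
Solving the tridiagonal system: M_0 = 0, M_1 = -312/23, M_2 = 492/23, M_3 = 0.
On [2, 3], p(x) = 7 - 116/23·(x - 2) - 156/23·(x - 2)² + 134/23·(x - 2)³.
With (x - 2) = 1/4: p(9/4) = 173/32.

5.4063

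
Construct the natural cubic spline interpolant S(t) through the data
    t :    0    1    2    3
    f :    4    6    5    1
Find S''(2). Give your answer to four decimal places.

Let m_i = S''(x_i). Step sizes h_i = 1, 1, 1; slopes of the chords Δ_i = (y_(i+1) - y_i)/h_i = 2, -1, -4.
  1·m_0 + 4·m_1 + 1·m_2 = 6(Δ_1 - Δ_0) = -18
  1·m_1 + 4·m_2 + 1·m_3 = 6(Δ_2 - Δ_1) = -18
Natural end conditions: m_0 = m_3 = 0.
Solving: m_0 = 0, m_1 = -18/5, m_2 = -18/5, m_3 = 0.

-3.6000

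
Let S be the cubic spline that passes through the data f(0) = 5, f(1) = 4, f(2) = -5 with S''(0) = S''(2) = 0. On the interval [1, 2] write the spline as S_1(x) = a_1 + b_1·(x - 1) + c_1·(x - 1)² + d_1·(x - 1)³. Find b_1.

-5

Put M_i = S'' at the i-th knot. Here h = (1, 1) and Δ = (-1, -9), so the interior equations h_(i-1)·M_(i-1) + 2(h_(i-1)+h_i)·M_i + h_i·M_(i+1) = 6(Δ_i − Δ_(i-1)) read
  1·M_0 + 4·M_1 + 1·M_2 = 6(Δ_1 - Δ_0) = -48
Natural end conditions: M_0 = M_2 = 0.
Forward elimination and back-substitution give M_0 = 0, M_1 = -12, M_2 = 0.
On [1, 2], with S_1(x) = a_1 + b_1·(x - 1) + c_1·(x - 1)² + d_1·(x - 1)³: c_1 = M_1/2 = -6, d_1 = (M_2 - M_1)/(6h_1) = 2, b_1 = Δ_1 - h_1(2M_1 + M_2)/6 = -5.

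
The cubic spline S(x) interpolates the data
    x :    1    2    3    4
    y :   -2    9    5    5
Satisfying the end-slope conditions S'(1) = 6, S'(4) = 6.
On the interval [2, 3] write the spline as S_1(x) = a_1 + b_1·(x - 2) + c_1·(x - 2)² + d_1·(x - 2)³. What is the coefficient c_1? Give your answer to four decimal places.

Let m_i = S''(x_i). Step sizes h_i = 1, 1, 1; slopes of the chords Δ_i = (y_(i+1) - y_i)/h_i = 11, -4, 0.
  1·m_0 + 4·m_1 + 1·m_2 = 6(Δ_1 - Δ_0) = -90
  1·m_1 + 4·m_2 + 1·m_3 = 6(Δ_2 - Δ_1) = 24
Clamped end conditions give two more equations: 2h_0·m_0 + h_0·m_1 = 6(Δ_0 - S'(1)) = 30 and h_2·m_2 + 2h_2·m_3 = 6(S'(4) - Δ_2) = 36.
Hence m_0 = 158/5, m_1 = -166/5, m_2 = 56/5, m_3 = 62/5.
On [2, 3], with S_1(x) = a_1 + b_1·(x - 2) + c_1·(x - 2)² + d_1·(x - 2)³: c_1 = m_1/2 = -83/5, d_1 = (m_2 - m_1)/(6h_1) = 37/5, b_1 = Δ_1 - h_1(2m_1 + m_2)/6 = 26/5.

-16.6000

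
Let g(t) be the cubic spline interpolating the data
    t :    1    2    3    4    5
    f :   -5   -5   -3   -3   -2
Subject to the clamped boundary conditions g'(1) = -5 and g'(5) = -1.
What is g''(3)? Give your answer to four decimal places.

Write σ_i for g''(x_i). With h_i = 1, 1, 1, 1 and divided differences Δ_i = 0, 2, 0, 1, the continuity of g' gives the tridiagonal system
  1·σ_0 + 4·σ_1 + 1·σ_2 = 6(Δ_1 - Δ_0) = 12
  1·σ_1 + 4·σ_2 + 1·σ_3 = 6(Δ_2 - Δ_1) = -12
  1·σ_2 + 4·σ_3 + 1·σ_4 = 6(Δ_3 - Δ_2) = 6
Clamped end conditions give two more equations: 2h_0·σ_0 + h_0·σ_1 = 6(Δ_0 - g'(1)) = 30 and h_3·σ_3 + 2h_3·σ_4 = 6(g'(5) - Δ_3) = -12.
Solving: σ_0 = 415/28, σ_1 = 5/14, σ_2 = -17/4, σ_3 = 65/14, σ_4 = -233/28.

-4.2500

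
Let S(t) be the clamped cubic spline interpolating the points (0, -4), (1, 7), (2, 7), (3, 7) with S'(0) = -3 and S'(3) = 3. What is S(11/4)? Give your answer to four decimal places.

Put M_i = S'' at the i-th knot. Here h = (1, 1, 1) and Δ = (11, 0, 0), so the interior equations h_(i-1)·M_(i-1) + 2(h_(i-1)+h_i)·M_i + h_i·M_(i+1) = 6(Δ_i − Δ_(i-1)) read
  1·M_0 + 4·M_1 + 1·M_2 = 6(Δ_1 - Δ_0) = -66
  1·M_1 + 4·M_2 + 1·M_3 = 6(Δ_2 - Δ_1) = 0
Clamped end conditions give two more equations: 2h_0·M_0 + h_0·M_1 = 6(Δ_0 - S'(0)) = 84 and h_2·M_2 + 2h_2·M_3 = 6(S'(3) - Δ_2) = 18.
Solving the tridiagonal system: M_0 = 292/5, M_1 = -164/5, M_2 = 34/5, M_3 = 28/5.
On [2, 3], S(t) = 7 - 16/5·(t - 2) + 17/5·(t - 2)² - 1/5·(t - 2)³.
With (t - 2) = 3/4: S(11/4) = 2057/320.

6.4281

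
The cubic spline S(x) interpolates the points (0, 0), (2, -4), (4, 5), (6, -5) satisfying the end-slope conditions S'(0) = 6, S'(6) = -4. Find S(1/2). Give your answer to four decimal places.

With M_i denoting the second derivative at x_i, h_i = 2, 2, 2, and Δ_i = (y_(i+1) − y_i)/h_i = -2, 9/2, -5:
  2·M_0 + 8·M_1 + 2·M_2 = 6(Δ_1 - Δ_0) = 39
  2·M_1 + 8·M_2 + 2·M_3 = 6(Δ_2 - Δ_1) = -57
Clamped end conditions give two more equations: 2h_0·M_0 + h_0·M_1 = 6(Δ_0 - S'(0)) = -48 and h_2·M_2 + 2h_2·M_3 = 6(S'(6) - Δ_2) = 6.
Hence M_0 = -547/30, M_1 = 187/15, M_2 = -182/15, M_3 = 227/30.
On [0, 2], S(x) = 0 + 6·x - 547/60·x² + 307/120·x³.
With x = 1/2: S(1/2) = 333/320.

1.0406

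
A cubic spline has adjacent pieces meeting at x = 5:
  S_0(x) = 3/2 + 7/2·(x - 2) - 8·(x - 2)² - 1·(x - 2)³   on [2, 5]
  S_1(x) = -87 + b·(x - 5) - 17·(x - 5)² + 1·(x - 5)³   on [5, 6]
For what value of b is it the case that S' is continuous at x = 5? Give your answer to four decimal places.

-71.5000

S_0'(x) = 7/2 - 16·(x - 2) - 3·(x - 2)², so S_0'(5) = -143/2. On the right, S_1'(5) = b, so b = -143/2.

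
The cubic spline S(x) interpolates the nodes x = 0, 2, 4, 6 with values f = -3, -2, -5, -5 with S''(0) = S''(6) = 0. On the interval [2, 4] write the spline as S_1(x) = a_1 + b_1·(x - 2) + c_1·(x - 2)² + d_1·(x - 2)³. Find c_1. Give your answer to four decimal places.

Let m_i = S''(x_i). Step sizes h_i = 2, 2, 2; slopes of the chords Δ_i = (y_(i+1) - y_i)/h_i = 1/2, -3/2, 0.
  2·m_0 + 8·m_1 + 2·m_2 = 6(Δ_1 - Δ_0) = -12
  2·m_1 + 8·m_2 + 2·m_3 = 6(Δ_2 - Δ_1) = 9
Natural end conditions: m_0 = m_3 = 0.
Forward elimination and back-substitution give m_0 = 0, m_1 = -19/10, m_2 = 8/5, m_3 = 0.
On [2, 4], with S_1(x) = a_1 + b_1·(x - 2) + c_1·(x - 2)² + d_1·(x - 2)³: c_1 = m_1/2 = -19/20, d_1 = (m_2 - m_1)/(6h_1) = 7/24, b_1 = Δ_1 - h_1(2m_1 + m_2)/6 = -23/30.

-0.9500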